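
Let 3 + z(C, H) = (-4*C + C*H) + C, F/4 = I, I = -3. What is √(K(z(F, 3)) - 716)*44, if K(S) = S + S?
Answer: 836*I*√2 ≈ 1182.3*I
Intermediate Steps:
F = -12 (F = 4*(-3) = -12)
z(C, H) = -3 - 3*C + C*H (z(C, H) = -3 + ((-4*C + C*H) + C) = -3 + (-3*C + C*H) = -3 - 3*C + C*H)
K(S) = 2*S
√(K(z(F, 3)) - 716)*44 = √(2*(-3 - 3*(-12) - 12*3) - 716)*44 = √(2*(-3 + 36 - 36) - 716)*44 = √(2*(-3) - 716)*44 = √(-6 - 716)*44 = √(-722)*44 = (19*I*√2)*44 = 836*I*√2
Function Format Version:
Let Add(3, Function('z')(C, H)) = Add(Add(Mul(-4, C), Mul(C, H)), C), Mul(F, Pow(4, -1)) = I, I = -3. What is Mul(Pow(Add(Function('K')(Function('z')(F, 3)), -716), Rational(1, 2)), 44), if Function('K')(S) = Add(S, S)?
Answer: Mul(836, I, Pow(2, Rational(1, 2))) ≈ Mul(1182.3, I)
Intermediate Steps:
F = -12 (F = Mul(4, -3) = -12)
Function('z')(C, H) = Add(-3, Mul(-3, C), Mul(C, H)) (Function('z')(C, H) = Add(-3, Add(Add(Mul(-4, C), Mul(C, H)), C)) = Add(-3, Add(Mul(-3, C), Mul(C, H))) = Add(-3, Mul(-3, C), Mul(C, H)))
Function('K')(S) = Mul(2, S)
Mul(Pow(Add(Function('K')(Function('z')(F, 3)), -716), Rational(1, 2)), 44) = Mul(Pow(Add(Mul(2, Add(-3, Mul(-3, -12), Mul(-12, 3))), -716), Rational(1, 2)), 44) = Mul(Pow(Add(Mul(2, Add(-3, 36, -36)), -716), Rational(1, 2)), 44) = Mul(Pow(Add(Mul(2, -3), -716), Rational(1, 2)), 44) = Mul(Pow(Add(-6, -716), Rational(1, 2)), 44) = Mul(Pow(-722, Rational(1, 2)), 44) = Mul(Mul(19, I, Pow(2, Rational(1, 2))), 44) = Mul(836, I, Pow(2, Rational(1, 2)))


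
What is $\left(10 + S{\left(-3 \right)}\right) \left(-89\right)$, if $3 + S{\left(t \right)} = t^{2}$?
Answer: $-1424$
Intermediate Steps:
$S{\left(t \right)} = -3 + t^{2}$
$\left(10 + S{\left(-3 \right)}\right) \left(-89\right) = \left(10 - \left(3 - \left(-3\right)^{2}\right)\right) \left(-89\right) = \left(10 + \left(-3 + 9\right)\right) \left(-89\right) = \left(10 + 6\right) \left(-89\right) = 16 \left(-89\right) = -1424$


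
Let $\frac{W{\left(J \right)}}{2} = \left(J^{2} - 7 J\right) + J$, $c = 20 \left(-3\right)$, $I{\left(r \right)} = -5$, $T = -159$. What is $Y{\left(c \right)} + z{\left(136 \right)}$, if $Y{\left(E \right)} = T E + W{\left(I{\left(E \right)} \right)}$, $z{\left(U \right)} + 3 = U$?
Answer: $9783$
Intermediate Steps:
$z{\left(U \right)} = -3 + U$
$c = -60$
$W{\left(J \right)} = - 12 J + 2 J^{2}$ ($W{\left(J \right)} = 2 \left(\left(J^{2} - 7 J\right) + J\right) = 2 \left(J^{2} - 6 J\right) = - 12 J + 2 J^{2}$)
$Y{\left(E \right)} = 110 - 159 E$ ($Y{\left(E \right)} = - 159 E + 2 \left(-5\right) \left(-6 - 5\right) = - 159 E + 2 \left(-5\right) \left(-11\right) = - 159 E + 110 = 110 - 159 E$)
$Y{\left(c \right)} + z{\left(136 \right)} = \left(110 - -9540\right) + \left(-3 + 136\right) = \left(110 + 9540\right) + 133 = 9650 + 133 = 9783$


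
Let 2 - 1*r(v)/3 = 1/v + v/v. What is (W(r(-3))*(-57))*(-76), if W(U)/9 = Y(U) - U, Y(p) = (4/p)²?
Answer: -116964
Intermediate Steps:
Y(p) = 16/p²
r(v) = 3 - 3/v (r(v) = 6 - 3*(1/v + v/v) = 6 - 3*(1/v + 1) = 6 - 3*(1 + 1/v) = 6 + (-3 - 3/v) = 3 - 3/v)
W(U) = -9*U + 144/U² (W(U) = 9*(16/U² - U) = 9*(-U + 16/U²) = -9*U + 144/U²)
(W(r(-3))*(-57))*(-76) = ((-9*(3 - 3/(-3)) + 144/(3 - 3/(-3))²)*(-57))*(-76) = ((-9*(3 - 3*(-⅓)) + 144/(3 - 3*(-⅓))²)*(-57))*(-76) = ((-9*(3 + 1) + 144/(3 + 1)²)*(-57))*(-76) = ((-9*4 + 144/4²)*(-57))*(-76) = ((-36 + 144*(1/16))*(-57))*(-76) = ((-36 + 9)*(-57))*(-76) = -27*(-57)*(-76) = 1539*(-76) = -116964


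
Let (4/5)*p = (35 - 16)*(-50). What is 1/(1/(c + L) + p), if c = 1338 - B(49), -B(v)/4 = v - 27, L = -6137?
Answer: -9422/11188627 ≈ -0.00084210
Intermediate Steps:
B(v) = 108 - 4*v (B(v) = -4*(v - 27) = -4*(-27 + v) = 108 - 4*v)
c = 1426 (c = 1338 - (108 - 4*49) = 1338 - (108 - 196) = 1338 - 1*(-88) = 1338 + 88 = 1426)
p = -2375/2 (p = 5*((35 - 16)*(-50))/4 = 5*(19*(-50))/4 = (5/4)*(-950) = -2375/2 ≈ -1187.5)
1/(1/(c + L) + p) = 1/(1/(1426 - 6137) - 2375/2) = 1/(1/(-4711) - 2375/2) = 1/(-1/4711 - 2375/2) = 1/(-11188627/9422) = -9422/11188627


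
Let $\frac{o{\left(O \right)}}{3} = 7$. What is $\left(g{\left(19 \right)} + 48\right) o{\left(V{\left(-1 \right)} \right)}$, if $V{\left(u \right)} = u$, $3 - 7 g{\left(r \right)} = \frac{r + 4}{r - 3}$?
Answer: $\frac{16203}{16} \approx 1012.7$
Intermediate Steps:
$g{\left(r \right)} = \frac{3}{7} - \frac{4 + r}{7 \left(-3 + r\right)}$ ($g{\left(r \right)} = \frac{3}{7} - \frac{\left(r + 4\right) \frac{1}{r - 3}}{7} = \frac{3}{7} - \frac{\left(4 + r\right) \frac{1}{-3 + r}}{7} = \frac{3}{7} - \frac{\frac{1}{-3 + r} \left(4 + r\right)}{7} = \frac{3}{7} - \frac{4 + r}{7 \left(-3 + r\right)}$)
$o{\left(O \right)} = 21$ ($o{\left(O \right)} = 3 \cdot 7 = 21$)
$\left(g{\left(19 \right)} + 48\right) o{\left(V{\left(-1 \right)} \right)} = \left(\frac{-13 + 2 \cdot 19}{7 \left(-3 + 19\right)} + 48\right) 21 = \left(\frac{-13 + 38}{7 \cdot 16} + 48\right) 21 = \left(\frac{1}{7} \cdot \frac{1}{16} \cdot 25 + 48\right) 21 = \left(\frac{25}{112} + 48\right) 21 = \frac{5401}{112} \cdot 21 = \frac{16203}{16}$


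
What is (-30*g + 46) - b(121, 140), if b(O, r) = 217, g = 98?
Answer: -3111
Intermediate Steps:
(-30*g + 46) - b(121, 140) = (-30*98 + 46) - 1*217 = (-2940 + 46) - 217 = -2894 - 217 = -3111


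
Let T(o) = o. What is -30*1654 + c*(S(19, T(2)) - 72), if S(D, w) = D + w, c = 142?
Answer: -56862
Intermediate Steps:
-30*1654 + c*(S(19, T(2)) - 72) = -30*1654 + 142*((19 + 2) - 72) = -49620 + 142*(21 - 72) = -49620 + 142*(-51) = -49620 - 7242 = -56862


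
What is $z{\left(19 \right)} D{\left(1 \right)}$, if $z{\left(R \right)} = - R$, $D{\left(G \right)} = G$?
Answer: $-19$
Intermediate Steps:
$z{\left(19 \right)} D{\left(1 \right)} = \left(-1\right) 19 \cdot 1 = \left(-19\right) 1 = -19$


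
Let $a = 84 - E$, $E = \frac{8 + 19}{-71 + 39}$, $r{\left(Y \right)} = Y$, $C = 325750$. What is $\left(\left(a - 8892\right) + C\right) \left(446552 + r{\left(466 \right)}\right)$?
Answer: $\frac{2266866498039}{16} \approx 1.4168 \cdot 10^{11}$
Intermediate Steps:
$E = - \frac{27}{32}$ ($E = \frac{27}{-32} = 27 \left(- \frac{1}{32}\right) = - \frac{27}{32} \approx -0.84375$)
$a = \frac{2715}{32}$ ($a = 84 - - \frac{27}{32} = 84 + \frac{27}{32} = \frac{2715}{32} \approx 84.844$)
$\left(\left(a - 8892\right) + C\right) \left(446552 + r{\left(466 \right)}\right) = \left(\left(\frac{2715}{32} - 8892\right) + 325750\right) \left(446552 + 466\right) = \left(\left(\frac{2715}{32} - 8892\right) + 325750\right) 447018 = \left(- \frac{281829}{32} + 325750\right) 447018 = \frac{10142171}{32} \cdot 447018 = \frac{2266866498039}{16}$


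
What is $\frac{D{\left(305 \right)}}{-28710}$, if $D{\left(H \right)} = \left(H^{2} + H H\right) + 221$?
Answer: $- \frac{186271}{28710} \approx -6.488$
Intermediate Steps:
$D{\left(H \right)} = 221 + 2 H^{2}$ ($D{\left(H \right)} = \left(H^{2} + H^{2}\right) + 221 = 2 H^{2} + 221 = 221 + 2 H^{2}$)
$\frac{D{\left(305 \right)}}{-28710} = \frac{221 + 2 \cdot 305^{2}}{-28710} = \left(221 + 2 \cdot 93025\right) \left(- \frac{1}{28710}\right) = \left(221 + 186050\right) \left(- \frac{1}{28710}\right) = 186271 \left(- \frac{1}{28710}\right) = - \frac{186271}{28710}$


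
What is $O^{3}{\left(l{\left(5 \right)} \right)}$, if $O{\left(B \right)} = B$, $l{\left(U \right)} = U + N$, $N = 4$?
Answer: $729$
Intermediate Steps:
$l{\left(U \right)} = 4 + U$ ($l{\left(U \right)} = U + 4 = 4 + U$)
$O^{3}{\left(l{\left(5 \right)} \right)} = \left(4 + 5\right)^{3} = 9^{3} = 729$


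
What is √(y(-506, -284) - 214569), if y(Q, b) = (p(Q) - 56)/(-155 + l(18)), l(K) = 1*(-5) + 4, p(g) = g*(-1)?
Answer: I*√145050594/26 ≈ 463.22*I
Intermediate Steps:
p(g) = -g
l(K) = -1 (l(K) = -5 + 4 = -1)
y(Q, b) = 14/39 + Q/156 (y(Q, b) = (-Q - 56)/(-155 - 1) = (-56 - Q)/(-156) = (-56 - Q)*(-1/156) = 14/39 + Q/156)
√(y(-506, -284) - 214569) = √((14/39 + (1/156)*(-506)) - 214569) = √((14/39 - 253/78) - 214569) = √(-75/26 - 214569) = √(-5578869/26) = I*√145050594/26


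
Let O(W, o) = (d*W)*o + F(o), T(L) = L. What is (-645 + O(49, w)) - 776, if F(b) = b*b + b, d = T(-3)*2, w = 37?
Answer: -10893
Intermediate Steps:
d = -6 (d = -3*2 = -6)
F(b) = b + b² (F(b) = b² + b = b + b²)
O(W, o) = o*(1 + o) - 6*W*o (O(W, o) = (-6*W)*o + o*(1 + o) = -6*W*o + o*(1 + o) = o*(1 + o) - 6*W*o)
(-645 + O(49, w)) - 776 = (-645 + 37*(1 + 37 - 6*49)) - 776 = (-645 + 37*(1 + 37 - 294)) - 776 = (-645 + 37*(-256)) - 776 = (-645 - 9472) - 776 = -10117 - 776 = -10893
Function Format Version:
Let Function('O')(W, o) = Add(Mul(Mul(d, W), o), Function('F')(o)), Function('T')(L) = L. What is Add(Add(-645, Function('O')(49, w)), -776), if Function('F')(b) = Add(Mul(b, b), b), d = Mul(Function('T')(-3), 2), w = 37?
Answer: -10893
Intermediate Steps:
d = -6 (d = Mul(-3, 2) = -6)
Function('F')(b) = Add(b, Pow(b, 2)) (Function('F')(b) = Add(Pow(b, 2), b) = Add(b, Pow(b, 2)))
Function('O')(W, o) = Add(Mul(o, Add(1, o)), Mul(-6, W, o)) (Function('O')(W, o) = Add(Mul(Mul(-6, W), o), Mul(o, Add(1, o))) = Add(Mul(-6, W, o), Mul(o, Add(1, o))) = Add(Mul(o, Add(1, o)), Mul(-6, W, o)))
Add(Add(-645, Function('O')(49, w)), -776) = Add(Add(-645, Mul(37, Add(1, 37, Mul(-6, 49)))), -776) = Add(Add(-645, Mul(37, Add(1, 37, -294))), -776) = Add(Add(-645, Mul(37, -256)), -776) = Add(Add(-645, -9472), -776) = Add(-10117, -776) = -10893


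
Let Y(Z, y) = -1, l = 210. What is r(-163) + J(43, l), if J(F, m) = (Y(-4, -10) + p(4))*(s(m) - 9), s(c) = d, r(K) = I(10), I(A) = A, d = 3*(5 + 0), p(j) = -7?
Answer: -38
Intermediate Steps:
d = 15 (d = 3*5 = 15)
r(K) = 10
s(c) = 15
J(F, m) = -48 (J(F, m) = (-1 - 7)*(15 - 9) = -8*6 = -48)
r(-163) + J(43, l) = 10 - 48 = -38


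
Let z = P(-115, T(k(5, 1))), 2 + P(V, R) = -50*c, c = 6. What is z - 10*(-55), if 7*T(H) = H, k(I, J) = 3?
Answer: 248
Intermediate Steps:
T(H) = H/7
P(V, R) = -302 (P(V, R) = -2 - 50*6 = -2 - 300 = -302)
z = -302
z - 10*(-55) = -302 - 10*(-55) = -302 + 550 = 248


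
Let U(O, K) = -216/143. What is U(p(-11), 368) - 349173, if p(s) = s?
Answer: -49931955/143 ≈ -3.4917e+5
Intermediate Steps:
U(O, K) = -216/143 (U(O, K) = -216*1/143 = -216/143)
U(p(-11), 368) - 349173 = -216/143 - 349173 = -49931955/143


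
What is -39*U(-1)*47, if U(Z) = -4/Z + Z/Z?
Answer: -9165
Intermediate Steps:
U(Z) = 1 - 4/Z (U(Z) = -4/Z + 1 = 1 - 4/Z)
-39*U(-1)*47 = -39*(-4 - 1)/(-1)*47 = -(-39)*(-5)*47 = -39*5*47 = -195*47 = -9165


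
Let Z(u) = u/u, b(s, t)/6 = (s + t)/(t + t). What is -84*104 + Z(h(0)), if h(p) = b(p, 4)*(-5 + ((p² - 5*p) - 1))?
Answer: -8735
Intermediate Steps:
b(s, t) = 3*(s + t)/t (b(s, t) = 6*((s + t)/(t + t)) = 6*((s + t)/((2*t))) = 6*((s + t)*(1/(2*t))) = 6*((s + t)/(2*t)) = 3*(s + t)/t)
h(p) = (3 + 3*p/4)*(-6 + p² - 5*p) (h(p) = (3 + 3*p/4)*(-5 + ((p² - 5*p) - 1)) = (3 + 3*p*(¼))*(-5 + (-1 + p² - 5*p)) = (3 + 3*p/4)*(-6 + p² - 5*p))
Z(u) = 1
-84*104 + Z(h(0)) = -84*104 + 1 = -8736 + 1 = -8735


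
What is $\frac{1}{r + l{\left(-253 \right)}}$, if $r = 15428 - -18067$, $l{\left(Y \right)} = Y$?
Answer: $\frac{1}{33242} \approx 3.0082 \cdot 10^{-5}$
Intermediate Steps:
$r = 33495$ ($r = 15428 + 18067 = 33495$)
$\frac{1}{r + l{\left(-253 \right)}} = \frac{1}{33495 - 253} = \frac{1}{33242}$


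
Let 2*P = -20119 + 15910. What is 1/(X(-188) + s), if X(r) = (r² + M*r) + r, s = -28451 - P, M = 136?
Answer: -2/33517 ≈ -5.9671e-5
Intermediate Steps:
P = -4209/2 (P = (-20119 + 15910)/2 = (½)*(-4209) = -4209/2 ≈ -2104.5)
s = -52693/2 (s = -28451 - 1*(-4209/2) = -28451 + 4209/2 = -52693/2 ≈ -26347.)
X(r) = r² + 137*r (X(r) = (r² + 136*r) + r = r² + 137*r)
1/(X(-188) + s) = 1/(-188*(137 - 188) - 52693/2) = 1/(-188*(-51) - 52693/2) = 1/(9588 - 52693/2) = 1/(-33517/2) = -2/33517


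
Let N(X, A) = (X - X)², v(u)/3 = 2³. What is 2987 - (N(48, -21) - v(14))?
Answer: 3011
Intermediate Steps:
v(u) = 24 (v(u) = 3*2³ = 3*8 = 24)
N(X, A) = 0 (N(X, A) = 0² = 0)
2987 - (N(48, -21) - v(14)) = 2987 - (0 - 1*24) = 2987 - (0 - 24) = 2987 - 1*(-24) = 2987 + 24 = 3011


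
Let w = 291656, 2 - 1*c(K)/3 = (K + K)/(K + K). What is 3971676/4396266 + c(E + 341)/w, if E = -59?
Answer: 193062720709/213699559416 ≈ 0.90343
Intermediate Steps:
c(K) = 3 (c(K) = 6 - 3*(K + K)/(K + K) = 6 - 3*2*K/(2*K) = 6 - 3*2*K*1/(2*K) = 6 - 3*1 = 6 - 3 = 3)
3971676/4396266 + c(E + 341)/w = 3971676/4396266 + 3/291656 = 3971676*(1/4396266) + 3*(1/291656) = 661946/732711 + 3/291656 = 193062720709/213699559416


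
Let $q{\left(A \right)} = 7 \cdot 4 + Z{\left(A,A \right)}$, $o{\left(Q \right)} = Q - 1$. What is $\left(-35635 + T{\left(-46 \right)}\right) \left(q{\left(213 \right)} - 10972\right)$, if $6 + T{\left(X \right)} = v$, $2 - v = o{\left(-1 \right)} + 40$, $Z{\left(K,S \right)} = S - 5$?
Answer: $383028272$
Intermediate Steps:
$o{\left(Q \right)} = -1 + Q$ ($o{\left(Q \right)} = Q - 1 = -1 + Q$)
$Z{\left(K,S \right)} = -5 + S$ ($Z{\left(K,S \right)} = S - 5 = -5 + S$)
$v = -36$ ($v = 2 - \left(\left(-1 - 1\right) + 40\right) = 2 - \left(-2 + 40\right) = 2 - 38 = -36$)
$T{\left(X \right)} = -42$ ($T{\left(X \right)} = -6 - 36 = -42$)
$q{\left(A \right)} = 23 + A$ ($q{\left(A \right)} = 7 \cdot 4 + \left(-5 + A\right) = 28 + \left(-5 + A\right) = 23 + A$)
$\left(-35635 + T{\left(-46 \right)}\right) \left(q{\left(213 \right)} - 10972\right) = \left(-35635 - 42\right) \left(\left(23 + 213\right) - 10972\right) = - 35677 \left(236 - 10972\right) = \left(-35677\right) \left(-10736\right) = 383028272$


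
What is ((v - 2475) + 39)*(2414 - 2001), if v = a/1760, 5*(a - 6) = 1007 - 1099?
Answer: -4426712003/4400 ≈ -1.0061e+6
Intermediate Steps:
a = -62/5 (a = 6 + (1007 - 1099)/5 = 6 + (⅕)*(-92) = 6 - 92/5 = -62/5 ≈ -12.400)
v = -31/4400 (v = -62/5/1760 = -62/5*1/1760 = -31/4400 ≈ -0.0070455)
((v - 2475) + 39)*(2414 - 2001) = ((-31/4400 - 2475) + 39)*(2414 - 2001) = (-10890031/4400 + 39)*413 = -10718431/4400*413 = -4426712003/4400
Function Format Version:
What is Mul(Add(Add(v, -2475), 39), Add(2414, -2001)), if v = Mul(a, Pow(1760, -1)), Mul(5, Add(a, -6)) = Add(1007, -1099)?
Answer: Rational(-4426712003, 4400) ≈ -1.0061e+6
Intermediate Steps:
a = Rational(-62, 5) (a = Add(6, Mul(Rational(1, 5), Add(1007, -1099))) = Add(6, Mul(Rational(1, 5), -92)) = Add(6, Rational(-92, 5)) = Rational(-62, 5) ≈ -12.400)
v = Rational(-31, 4400) (v = Mul(Rational(-62, 5), Pow(1760, -1)) = Mul(Rational(-62, 5), Rational(1, 1760)) = Rational(-31, 4400) ≈ -0.0070455)
Mul(Add(Add(v, -2475), 39), Add(2414, -2001)) = Mul(Add(Add(Rational(-31, 4400), -2475), 39), Add(2414, -2001)) = Mul(Add(Rational(-10890031, 4400), 39), 413) = Mul(Rational(-10718431, 4400), 413) = Rational(-4426712003, 4400)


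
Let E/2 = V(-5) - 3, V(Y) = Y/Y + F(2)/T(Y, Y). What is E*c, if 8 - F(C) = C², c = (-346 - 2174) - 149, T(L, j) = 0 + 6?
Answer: 21352/3 ≈ 7117.3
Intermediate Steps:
T(L, j) = 6
c = -2669 (c = -2520 - 149 = -2669)
F(C) = 8 - C²
V(Y) = 5/3 (V(Y) = Y/Y + (8 - 1*2²)/6 = 1 + (8 - 1*4)*(⅙) = 1 + (8 - 4)*(⅙) = 1 + 4*(⅙) = 1 + ⅔ = 5/3)
E = -8/3 (E = 2*(5/3 - 3) = 2*(-4/3) = -8/3 ≈ -2.6667)
E*c = -8/3*(-2669) = 21352/3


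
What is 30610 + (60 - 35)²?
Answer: 31235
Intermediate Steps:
30610 + (60 - 35)² = 30610 + 25² = 30610 + 625 = 31235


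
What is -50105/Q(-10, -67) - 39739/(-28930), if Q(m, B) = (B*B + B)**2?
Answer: 3205000853/2337601860 ≈ 1.3711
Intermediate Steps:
Q(m, B) = (B + B**2)**2 (Q(m, B) = (B**2 + B)**2 = (B + B**2)**2)
-50105/Q(-10, -67) - 39739/(-28930) = -50105*1/(4489*(1 - 67)**2) - 39739/(-28930) = -50105/(4489*(-66)**2) - 39739*(-1/28930) = -50105/(4489*4356) + 39739/28930 = -50105/19554084 + 39739/28930 = -50105*1/19554084 + 39739/28930 = -4555/1777644 + 39739/28930 = 3205000853/2337601860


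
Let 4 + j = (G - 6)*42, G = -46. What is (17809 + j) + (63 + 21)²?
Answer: 22677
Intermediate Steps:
j = -2188 (j = -4 + (-46 - 6)*42 = -4 - 52*42 = -4 - 2184 = -2188)
(17809 + j) + (63 + 21)² = (17809 - 2188) + (63 + 21)² = 15621 + 84² = 15621 + 7056 = 22677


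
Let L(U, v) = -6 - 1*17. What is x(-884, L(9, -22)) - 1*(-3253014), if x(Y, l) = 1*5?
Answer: 3253019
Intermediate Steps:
L(U, v) = -23 (L(U, v) = -6 - 17 = -23)
x(Y, l) = 5
x(-884, L(9, -22)) - 1*(-3253014) = 5 - 1*(-3253014) = 5 + 3253014 = 3253019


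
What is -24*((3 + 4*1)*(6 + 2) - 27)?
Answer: -696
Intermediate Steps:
-24*((3 + 4*1)*(6 + 2) - 27) = -24*((3 + 4)*8 - 27) = -24*(7*8 - 27) = -24*(56 - 27) = -24*29 = -696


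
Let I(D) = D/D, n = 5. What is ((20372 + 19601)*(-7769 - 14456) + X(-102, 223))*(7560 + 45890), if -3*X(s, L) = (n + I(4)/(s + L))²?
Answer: -695227540030812650/14641 ≈ -4.7485e+13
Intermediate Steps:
I(D) = 1
X(s, L) = -(5 + 1/(L + s))²/3 (X(s, L) = -(5 + 1/(s + L))²/3 = -(5 + 1/(L + s))²/3)
((20372 + 19601)*(-7769 - 14456) + X(-102, 223))*(7560 + 45890) = ((20372 + 19601)*(-7769 - 14456) - (1 + 5*223 + 5*(-102))²/(3*(223 - 102)²))*(7560 + 45890) = (39973*(-22225) - ⅓*(1 + 1115 - 510)²/121²)*53450 = (-888399925 - ⅓*1/14641*606²)*53450 = (-888399925 - ⅓*1/14641*367236)*53450 = (-888399925 - 122412/14641)*53450 = -13007063424337/14641*53450 = -695227540030812650/14641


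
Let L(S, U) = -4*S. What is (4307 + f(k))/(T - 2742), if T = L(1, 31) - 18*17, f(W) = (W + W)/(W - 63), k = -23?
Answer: -46306/32809 ≈ -1.4114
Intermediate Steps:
f(W) = 2*W/(-63 + W) (f(W) = (2*W)/(-63 + W) = 2*W/(-63 + W))
T = -310 (T = -4*1 - 18*17 = -4 - 1*306 = -4 - 306 = -310)
(4307 + f(k))/(T - 2742) = (4307 + 2*(-23)/(-63 - 23))/(-310 - 2742) = (4307 + 2*(-23)/(-86))/(-3052) = (4307 + 2*(-23)*(-1/86))*(-1/3052) = (4307 + 23/43)*(-1/3052) = (185224/43)*(-1/3052) = -46306/32809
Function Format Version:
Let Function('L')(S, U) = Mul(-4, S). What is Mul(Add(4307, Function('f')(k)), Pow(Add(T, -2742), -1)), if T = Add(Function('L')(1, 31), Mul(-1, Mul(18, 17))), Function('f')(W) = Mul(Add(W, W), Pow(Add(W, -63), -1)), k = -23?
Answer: Rational(-46306, 32809) ≈ -1.4114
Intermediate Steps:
Function('f')(W) = Mul(2, W, Pow(Add(-63, W), -1)) (Function('f')(W) = Mul(Mul(2, W), Pow(Add(-63, W), -1)) = Mul(2, W, Pow(Add(-63, W), -1)))
T = -310 (T = Add(Mul(-4, 1), Mul(-1, Mul(18, 17))) = Add(-4, Mul(-1, 306)) = Add(-4, -306) = -310)
Mul(Add(4307, Function('f')(k)), Pow(Add(T, -2742), -1)) = Mul(Add(4307, Mul(2, -23, Pow(Add(-63, -23), -1))), Pow(Add(-310, -2742), -1)) = Mul(Add(4307, Mul(2, -23, Pow(-86, -1))), Pow(-3052, -1)) = Mul(Add(4307, Mul(2, -23, Rational(-1, 86))), Rational(-1, 3052)) = Mul(Add(4307, Rational(23, 43)), Rational(-1, 3052)) = Mul(Rational(185224, 43), Rational(-1, 3052)) = Rational(-46306, 32809)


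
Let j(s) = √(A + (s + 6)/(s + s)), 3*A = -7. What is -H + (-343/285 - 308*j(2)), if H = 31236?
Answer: -8902603/285 - 308*I*√3/3 ≈ -31237.0 - 177.82*I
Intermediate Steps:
A = -7/3 (A = (⅓)*(-7) = -7/3 ≈ -2.3333)
j(s) = √(-7/3 + (6 + s)/(2*s)) (j(s) = √(-7/3 + (s + 6)/(s + s)) = √(-7/3 + (6 + s)/((2*s))) = √(-7/3 + (6 + s)*(1/(2*s))) = √(-7/3 + (6 + s)/(2*s)))
-H + (-343/285 - 308*j(2)) = -1*31236 + (-343/285 - 154*√(-66 + 108/2)/3) = -31236 + (-343*1/285 - 154*√(-66 + 108*(½))/3) = -31236 + (-343/285 - 154*√(-66 + 54)/3) = -31236 + (-343/285 - 154*√(-12)/3) = -31236 + (-343/285 - 154*2*I*√3/3) = -31236 + (-343/285 - 308*I*√3/3) = -8902603/285 - 308*I*√3/3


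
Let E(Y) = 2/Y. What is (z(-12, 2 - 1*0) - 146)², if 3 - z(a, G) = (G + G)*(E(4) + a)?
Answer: 9409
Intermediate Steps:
z(a, G) = 3 - 2*G*(½ + a) (z(a, G) = 3 - (G + G)*(2/4 + a) = 3 - 2*G*(2*(¼) + a) = 3 - 2*G*(½ + a))
(z(-12, 2 - 1*0) - 146)² = ((3 - (2 - 1*0) - 2*(2 - 1*0)*(-12)) - 146)² = ((3 - (2 + 0) - 2*(2 + 0)*(-12)) - 146)² = ((3 - 1*2 - 2*2*(-12)) - 146)² = ((3 - 2 + 48) - 146)² = (49 - 146)² = (-97)² = 9409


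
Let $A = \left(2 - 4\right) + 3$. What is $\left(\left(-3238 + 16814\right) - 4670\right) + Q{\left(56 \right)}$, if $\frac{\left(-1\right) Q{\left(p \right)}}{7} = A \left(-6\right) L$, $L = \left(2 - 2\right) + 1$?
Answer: $8948$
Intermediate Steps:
$L = 1$ ($L = 0 + 1 = 1$)
$A = 1$ ($A = -2 + 3 = 1$)
$Q{\left(p \right)} = 42$ ($Q{\left(p \right)} = - 7 \cdot 1 \left(-6\right) 1 = - 7 \left(\left(-6\right) 1\right) = \left(-7\right) \left(-6\right) = 42$)
$\left(\left(-3238 + 16814\right) - 4670\right) + Q{\left(56 \right)} = \left(\left(-3238 + 16814\right) - 4670\right) + 42 = \left(13576 - 4670\right) + 42 = 8906 + 42 = 8948$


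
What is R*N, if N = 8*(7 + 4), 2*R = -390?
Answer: -17160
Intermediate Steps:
R = -195 (R = (½)*(-390) = -195)
N = 88 (N = 8*11 = 88)
R*N = -195*88 = -17160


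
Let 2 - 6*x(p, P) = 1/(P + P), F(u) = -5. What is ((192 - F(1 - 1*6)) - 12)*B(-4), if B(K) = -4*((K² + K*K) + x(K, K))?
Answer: -287305/12 ≈ -23942.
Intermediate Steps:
x(p, P) = ⅓ - 1/(12*P) (x(p, P) = ⅓ - 1/(6*(P + P)) = ⅓ - 1/(2*P)/6 = ⅓ - 1/(12*P))
B(K) = -8*K² - (-1 + 4*K)/(3*K) (B(K) = -4*((K² + K*K) + (-1 + 4*K)/(12*K)) = -4*((K² + K²) + (-1 + 4*K)/(12*K)) = -4*(2*K² + (-1 + 4*K)/(12*K)) = -8*K² - (-1 + 4*K)/(3*K))
((192 - F(1 - 1*6)) - 12)*B(-4) = ((192 - 1*(-5)) - 12)*((⅓)*(1 - 24*(-4)³ - 4*(-4))/(-4)) = ((192 + 5) - 12)*((⅓)*(-¼)*(1 - 24*(-64) + 16)) = (197 - 12)*((⅓)*(-¼)*(1 + 1536 + 16)) = 185*((⅓)*(-¼)*1553) = 185*(-1553/12) = -287305/12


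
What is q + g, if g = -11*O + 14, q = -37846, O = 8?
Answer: -37920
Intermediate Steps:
g = -74 (g = -11*8 + 14 = -88 + 14 = -74)
q + g = -37846 - 74 = -37920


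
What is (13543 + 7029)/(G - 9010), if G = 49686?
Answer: 5143/10169 ≈ 0.50575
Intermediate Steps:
(13543 + 7029)/(G - 9010) = (13543 + 7029)/(49686 - 9010) = 20572/40676 = 20572*(1/40676) = 5143/10169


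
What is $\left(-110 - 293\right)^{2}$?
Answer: $162409$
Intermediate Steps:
$\left(-110 - 293\right)^{2} = \left(-403\right)^{2} = 162409$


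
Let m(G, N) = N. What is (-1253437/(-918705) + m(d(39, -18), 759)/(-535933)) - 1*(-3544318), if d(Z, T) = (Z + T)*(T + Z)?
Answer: 1745096416972025896/492364326765 ≈ 3.5443e+6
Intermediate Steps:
d(Z, T) = (T + Z)**2 (d(Z, T) = (T + Z)*(T + Z) = (T + Z)**2)
(-1253437/(-918705) + m(d(39, -18), 759)/(-535933)) - 1*(-3544318) = (-1253437/(-918705) + 759/(-535933)) - 1*(-3544318) = (-1253437*(-1/918705) + 759*(-1/535933)) + 3544318 = (1253437/918705 - 759/535933) + 3544318 = 671060954626/492364326765 + 3544318 = 1745096416972025896/492364326765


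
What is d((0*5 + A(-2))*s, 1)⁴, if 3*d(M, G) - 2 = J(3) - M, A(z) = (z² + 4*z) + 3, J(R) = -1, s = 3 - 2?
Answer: 16/81 ≈ 0.19753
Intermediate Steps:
s = 1
A(z) = 3 + z² + 4*z
d(M, G) = ⅓ - M/3 (d(M, G) = ⅔ + (-1 - M)/3 = ⅔ + (-⅓ - M/3) = ⅓ - M/3)
d((0*5 + A(-2))*s, 1)⁴ = (⅓ - (0*5 + (3 + (-2)² + 4*(-2)))/3)⁴ = (⅓ - (0 + (3 + 4 - 8))/3)⁴ = (⅓ - (0 - 1)/3)⁴ = (⅓ - (-1)/3)⁴ = (⅓ - ⅓*(-1))⁴ = (⅓ + ⅓)⁴ = (⅔)⁴ = 16/81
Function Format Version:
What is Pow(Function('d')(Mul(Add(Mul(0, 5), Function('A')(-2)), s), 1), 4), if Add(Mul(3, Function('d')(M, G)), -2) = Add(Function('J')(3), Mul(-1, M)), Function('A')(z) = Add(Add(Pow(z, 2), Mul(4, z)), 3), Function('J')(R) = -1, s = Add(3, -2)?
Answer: Rational(16, 81) ≈ 0.19753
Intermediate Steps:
s = 1
Function('A')(z) = Add(3, Pow(z, 2), Mul(4, z))
Function('d')(M, G) = Add(Rational(1, 3), Mul(Rational(-1, 3), M)) (Function('d')(M, G) = Add(Rational(2, 3), Mul(Rational(1, 3), Add(-1, Mul(-1, M)))) = Add(Rational(2, 3), Add(Rational(-1, 3), Mul(Rational(-1, 3), M))) = Add(Rational(1, 3), Mul(Rational(-1, 3), M)))
Pow(Function('d')(Mul(Add(Mul(0, 5), Function('A')(-2)), s), 1), 4) = Pow(Add(Rational(1, 3), Mul(Rational(-1, 3), Mul(Add(Mul(0, 5), Add(3, Pow(-2, 2), Mul(4, -2))), 1))), 4) = Pow(Add(Rational(1, 3), Mul(Rational(-1, 3), Mul(Add(0, Add(3, 4, -8)), 1))), 4) = Pow(Add(Rational(1, 3), Mul(Rational(-1, 3), Mul(Add(0, -1), 1))), 4) = Pow(Add(Rational(1, 3), Mul(Rational(-1, 3), Mul(-1, 1))), 4) = Pow(Add(Rational(1, 3), Mul(Rational(-1, 3), -1)), 4) = Pow(Add(Rational(1, 3), Rational(1, 3)), 4) = Pow(Rational(2, 3), 4) = Rational(16, 81)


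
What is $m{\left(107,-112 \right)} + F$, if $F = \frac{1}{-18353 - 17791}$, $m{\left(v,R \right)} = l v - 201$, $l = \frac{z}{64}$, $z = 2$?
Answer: $- \frac{14288177}{72288} \approx -197.66$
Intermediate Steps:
$l = \frac{1}{32}$ ($l = \frac{1}{64} \cdot 2 = \frac{1}{32} \approx 0.03125$)
$m{\left(v,R \right)} = -201 + \frac{v}{32}$ ($m{\left(v,R \right)} = \frac{v}{32} - 201 = -201 + \frac{v}{32}$)
$F = - \frac{1}{36144}$ ($F = \frac{1}{-36144} = - \frac{1}{36144} \approx -2.7667 \cdot 10^{-5}$)
$m{\left(107,-112 \right)} + F = \left(-201 + \frac{1}{32} \cdot 107\right) - \frac{1}{36144} = \left(-201 + \frac{107}{32}\right) - \frac{1}{36144} = - \frac{6325}{32} - \frac{1}{36144} = - \frac{14288177}{72288}$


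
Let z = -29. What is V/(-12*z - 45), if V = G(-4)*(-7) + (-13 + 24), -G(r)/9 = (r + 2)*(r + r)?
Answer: 1019/303 ≈ 3.3630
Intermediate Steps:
G(r) = -18*r*(2 + r) (G(r) = -9*(r + 2)*(r + r) = -9*(2 + r)*2*r = -18*r*(2 + r))
V = 1019 (V = -18*(-4)*(2 - 4)*(-7) + (-13 + 24) = -18*(-4)*(-2)*(-7) + 11 = -144*(-7) + 11 = 1008 + 11 = 1019)
V/(-12*z - 45) = 1019/(-12*(-29) - 45) = 1019/(348 - 45) = 1019/303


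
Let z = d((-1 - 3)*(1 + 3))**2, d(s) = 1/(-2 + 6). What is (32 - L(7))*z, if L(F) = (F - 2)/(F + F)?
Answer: 443/224 ≈ 1.9777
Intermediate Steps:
L(F) = (-2 + F)/(2*F) (L(F) = (-2 + F)/((2*F)) = (-2 + F)*(1/(2*F)) = (-2 + F)/(2*F))
d(s) = 1/4
z = 1/16 (z = (1/4)**2 = 1/16 ≈ 0.062500)
(32 - L(7))*z = (32 - (-2 + 7)/(2*7))*(1/16) = (32 - 5/(2*7))*(1/16) = (32 - 1*5/14)*(1/16) = (32 - 5/14)*(1/16) = (443/14)*(1/16) = 443/224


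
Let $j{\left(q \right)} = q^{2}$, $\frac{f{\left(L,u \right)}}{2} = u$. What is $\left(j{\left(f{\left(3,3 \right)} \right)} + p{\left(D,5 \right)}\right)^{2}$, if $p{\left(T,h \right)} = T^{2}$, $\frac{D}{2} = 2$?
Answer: $2704$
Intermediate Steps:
$f{\left(L,u \right)} = 2 u$
$D = 4$ ($D = 2 \cdot 2 = 4$)
$\left(j{\left(f{\left(3,3 \right)} \right)} + p{\left(D,5 \right)}\right)^{2} = \left(\left(2 \cdot 3\right)^{2} + 4^{2}\right)^{2} = \left(6^{2} + 16\right)^{2} = \left(36 + 16\right)^{2} = 52^{2} = 2704$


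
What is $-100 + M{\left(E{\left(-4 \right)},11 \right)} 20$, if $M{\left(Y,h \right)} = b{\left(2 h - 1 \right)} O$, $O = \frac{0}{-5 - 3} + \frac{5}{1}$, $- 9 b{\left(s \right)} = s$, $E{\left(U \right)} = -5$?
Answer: $- \frac{1000}{3} \approx -333.33$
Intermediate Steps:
$b{\left(s \right)} = - \frac{s}{9}$
$O = 5$ ($O = \frac{0}{-8} + 5 \cdot 1 = 0 \left(- \frac{1}{8}\right) + 5 = 0 + 5 = 5$)
$M{\left(Y,h \right)} = \frac{5}{9} - \frac{10 h}{9}$ ($M{\left(Y,h \right)} = - \frac{2 h - 1}{9} \cdot 5 = - \frac{-1 + 2 h}{9} \cdot 5 = \left(\frac{1}{9} - \frac{2 h}{9}\right) 5 = \frac{5}{9} - \frac{10 h}{9}$)
$-100 + M{\left(E{\left(-4 \right)},11 \right)} 20 = -100 + \left(\frac{5}{9} - \frac{110}{9}\right) 20 = -100 - \frac{700}{3} = - \frac{1000}{3}$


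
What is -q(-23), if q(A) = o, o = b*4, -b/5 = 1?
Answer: 20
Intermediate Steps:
b = -5 (b = -5*1 = -5)
o = -20 (o = -5*4 = -20)
q(A) = -20
-q(-23) = -1*(-20) = 20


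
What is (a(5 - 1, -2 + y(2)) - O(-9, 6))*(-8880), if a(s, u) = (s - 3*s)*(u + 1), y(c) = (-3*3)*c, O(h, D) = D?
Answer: -1296480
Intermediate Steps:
y(c) = -9*c
a(s, u) = -2*s*(1 + u) (a(s, u) = (-2*s)*(1 + u) = -2*s*(1 + u))
(a(5 - 1, -2 + y(2)) - O(-9, 6))*(-8880) = (-2*(5 - 1)*(1 + (-2 - 9*2)) - 1*6)*(-8880) = (-2*4*(1 + (-2 - 18)) - 6)*(-8880) = (-2*4*(1 - 20) - 6)*(-8880) = (-2*4*(-19) - 6)*(-8880) = (152 - 6)*(-8880) = 146*(-8880) = -1296480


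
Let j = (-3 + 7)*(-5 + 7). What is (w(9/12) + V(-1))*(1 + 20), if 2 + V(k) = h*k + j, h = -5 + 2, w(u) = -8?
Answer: 21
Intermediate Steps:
h = -3
j = 8 (j = 4*2 = 8)
V(k) = 6 - 3*k (V(k) = -2 + (-3*k + 8) = -2 + (8 - 3*k) = 6 - 3*k)
(w(9/12) + V(-1))*(1 + 20) = (-8 + (6 - 3*(-1)))*(1 + 20) = (-8 + (6 + 3))*21 = (-8 + 9)*21 = 1*21 = 21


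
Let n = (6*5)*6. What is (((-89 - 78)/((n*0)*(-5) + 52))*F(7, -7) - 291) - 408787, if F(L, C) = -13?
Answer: -1636145/4 ≈ -4.0904e+5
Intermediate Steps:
n = 180 (n = 30*6 = 180)
(((-89 - 78)/((n*0)*(-5) + 52))*F(7, -7) - 291) - 408787 = (((-89 - 78)/((180*0)*(-5) + 52))*(-13) - 291) - 408787 = (-167/(0*(-5) + 52)*(-13) - 291) - 408787 = (-167/(0 + 52)*(-13) - 291) - 408787 = (-167/52*(-13) - 291) - 408787 = (167/4 - 291) - 408787 = -997/4 - 408787 = -1636145/4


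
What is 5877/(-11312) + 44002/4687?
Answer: 470205125/53019344 ≈ 8.8686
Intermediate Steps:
5877/(-11312) + 44002/4687 = 5877*(-1/11312) + 44002*(1/4687) = -5877/11312 + 44002/4687 = 470205125/53019344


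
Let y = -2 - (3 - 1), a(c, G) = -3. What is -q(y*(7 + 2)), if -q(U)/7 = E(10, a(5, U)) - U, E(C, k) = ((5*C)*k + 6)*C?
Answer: -9828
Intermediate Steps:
y = -4 (y = -2 - 1*2 = -2 - 2 = -4)
E(C, k) = C*(6 + 5*C*k) (E(C, k) = (5*C*k + 6)*C = (6 + 5*C*k)*C = C*(6 + 5*C*k))
q(U) = 10080 + 7*U (q(U) = -7*(10*(6 + 5*10*(-3)) - U) = -7*(10*(6 - 150) - U) = -7*(10*(-144) - U) = -7*(-1440 - U) = 10080 + 7*U)
-q(y*(7 + 2)) = -(10080 + 7*(-4*(7 + 2))) = -(10080 + 7*(-4*9)) = -(10080 + 7*(-36)) = -(10080 - 252) = -1*9828 = -9828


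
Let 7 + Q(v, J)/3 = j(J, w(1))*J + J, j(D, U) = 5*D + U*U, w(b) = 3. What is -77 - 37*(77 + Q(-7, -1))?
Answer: -1594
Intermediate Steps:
j(D, U) = U² + 5*D (j(D, U) = 5*D + U² = U² + 5*D)
Q(v, J) = -21 + 3*J + 3*J*(9 + 5*J) (Q(v, J) = -21 + 3*((3² + 5*J)*J + J) = -21 + 3*((9 + 5*J)*J + J) = -21 + 3*(J*(9 + 5*J) + J) = -21 + 3*(J + J*(9 + 5*J)) = -21 + (3*J + 3*J*(9 + 5*J)) = -21 + 3*J + 3*J*(9 + 5*J))
-77 - 37*(77 + Q(-7, -1)) = -77 - 37*(77 + (-21 + 15*(-1)² + 30*(-1))) = -77 - 37*(77 + (-21 + 15*1 - 30)) = -77 - 37*(77 + (-21 + 15 - 30)) = -77 - 37*(77 - 36) = -77 - 37*41 = -77 - 1517 = -1594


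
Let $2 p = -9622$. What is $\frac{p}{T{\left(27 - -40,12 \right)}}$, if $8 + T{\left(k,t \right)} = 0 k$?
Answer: $\frac{4811}{8} \approx 601.38$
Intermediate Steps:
$T{\left(k,t \right)} = -8$ ($T{\left(k,t \right)} = -8 + 0 k = -8 + 0 = -8$)
$p = -4811$ ($p = \frac{1}{2} \left(-9622\right) = -4811$)
$\frac{p}{T{\left(27 - -40,12 \right)}} = - \frac{4811}{-8} = \left(-4811\right) \left(- \frac{1}{8}\right) = \frac{4811}{8}$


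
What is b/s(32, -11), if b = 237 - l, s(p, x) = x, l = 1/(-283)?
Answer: -67072/3113 ≈ -21.546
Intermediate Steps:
l = -1/283 ≈ -0.0035336
b = 67072/283 (b = 237 - 1*(-1/283) = 237 + 1/283 = 67072/283 ≈ 237.00)
b/s(32, -11) = (67072/283)/(-11) = (67072/283)*(-1/11) = -67072/3113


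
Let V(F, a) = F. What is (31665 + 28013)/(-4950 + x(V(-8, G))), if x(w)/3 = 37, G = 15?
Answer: -59678/4839 ≈ -12.333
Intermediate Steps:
x(w) = 111 (x(w) = 3*37 = 111)
(31665 + 28013)/(-4950 + x(V(-8, G))) = (31665 + 28013)/(-4950 + 111) = 59678/(-4839) = 59678*(-1/4839) = -59678/4839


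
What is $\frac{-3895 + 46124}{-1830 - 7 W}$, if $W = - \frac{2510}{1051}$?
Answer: $- \frac{44382679}{1905760} \approx -23.289$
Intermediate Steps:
$W = - \frac{2510}{1051}$ ($W = \left(-2510\right) \frac{1}{1051} = - \frac{2510}{1051} \approx -2.3882$)
$\frac{-3895 + 46124}{-1830 - 7 W} = \frac{-3895 + 46124}{-1830 - - \frac{17570}{1051}} = \frac{42229}{-1830 + \frac{17570}{1051}} = \frac{42229}{- \frac{1905760}{1051}} = 42229 \left(- \frac{1051}{1905760}\right) = - \frac{44382679}{1905760}$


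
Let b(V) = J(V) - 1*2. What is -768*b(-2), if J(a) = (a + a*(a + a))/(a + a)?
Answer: 2688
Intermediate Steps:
J(a) = (a + 2*a²)/(2*a) (J(a) = (a + a*(2*a))/((2*a)) = (a + 2*a²)*(1/(2*a)) = (a + 2*a²)/(2*a))
b(V) = -3/2 + V (b(V) = (½ + V) - 1*2 = (½ + V) - 2 = -3/2 + V)
-768*b(-2) = -768*(-3/2 - 2) = -768*(-7/2) = 2688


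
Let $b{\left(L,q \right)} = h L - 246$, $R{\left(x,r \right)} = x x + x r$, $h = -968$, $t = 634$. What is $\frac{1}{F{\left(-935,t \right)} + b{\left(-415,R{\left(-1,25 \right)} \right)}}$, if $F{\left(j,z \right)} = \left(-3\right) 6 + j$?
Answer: $\frac{1}{400521} \approx 2.4967 \cdot 10^{-6}$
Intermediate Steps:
$R{\left(x,r \right)} = x^{2} + r x$
$b{\left(L,q \right)} = -246 - 968 L$ ($b{\left(L,q \right)} = - 968 L - 246 = -246 - 968 L$)
$F{\left(j,z \right)} = -18 + j$
$\frac{1}{F{\left(-935,t \right)} + b{\left(-415,R{\left(-1,25 \right)} \right)}} = \frac{1}{\left(-18 - 935\right) - -401474} = \frac{1}{-953 + \left(-246 + 401720\right)} = \frac{1}{-953 + 401474} = \frac{1}{400521}$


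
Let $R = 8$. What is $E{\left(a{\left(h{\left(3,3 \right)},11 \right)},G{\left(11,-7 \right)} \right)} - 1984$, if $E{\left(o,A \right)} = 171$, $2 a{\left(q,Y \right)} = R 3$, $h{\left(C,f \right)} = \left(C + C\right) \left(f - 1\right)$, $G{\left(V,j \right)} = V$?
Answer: $-1813$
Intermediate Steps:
$h{\left(C,f \right)} = 2 C \left(-1 + f\right)$
$a{\left(q,Y \right)} = 12$ ($a{\left(q,Y \right)} = \frac{8 \cdot 3}{2} = \frac{1}{2} \cdot 24 = 12$)
$E{\left(a{\left(h{\left(3,3 \right)},11 \right)},G{\left(11,-7 \right)} \right)} - 1984 = 171 - 1984 = -1813$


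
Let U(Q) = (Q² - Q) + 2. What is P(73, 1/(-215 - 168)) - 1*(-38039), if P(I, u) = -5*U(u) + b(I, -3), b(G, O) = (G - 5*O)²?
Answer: 6714393677/146689 ≈ 45773.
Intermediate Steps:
U(Q) = 2 + Q² - Q
P(I, u) = -10 + (15 + I)² - 5*u² + 5*u (P(I, u) = -5*(2 + u² - u) + (I - 5*(-3))² = (-10 - 5*u² + 5*u) + (I + 15)² = (-10 - 5*u² + 5*u) + (15 + I)² = -10 + (15 + I)² - 5*u² + 5*u)
P(73, 1/(-215 - 168)) - 1*(-38039) = (-10 + (15 + 73)² - 5/(-215 - 168)² + 5/(-215 - 168)) - 1*(-38039) = (-10 + 88² - 5*(1/(-383))² + 5/(-383)) + 38039 = (-10 + 7744 - 5*(-1/383)² + 5*(-1/383)) + 38039 = (-10 + 7744 - 5*1/146689 - 5/383) + 38039 = (-10 + 7744 - 5/146689 - 5/383) + 38039 = 1134490806/146689 + 38039 = 6714393677/146689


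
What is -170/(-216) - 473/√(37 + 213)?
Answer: 85/108 - 473*√10/50 ≈ -29.128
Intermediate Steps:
-170/(-216) - 473/√(37 + 213) = -170*(-1/216) - 473*√10/50 = 85/108 - 473*√10/50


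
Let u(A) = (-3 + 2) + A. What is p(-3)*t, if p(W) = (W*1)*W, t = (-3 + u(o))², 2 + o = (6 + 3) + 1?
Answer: 144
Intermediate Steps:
o = 8 (o = -2 + ((6 + 3) + 1) = -2 + (9 + 1) = -2 + 10 = 8)
u(A) = -1 + A
t = 16 (t = (-3 + (-1 + 8))² = (-3 + 7)² = 4² = 16)
p(W) = W² (p(W) = W*W = W²)
p(-3)*t = (-3)²*16 = 9*16 = 144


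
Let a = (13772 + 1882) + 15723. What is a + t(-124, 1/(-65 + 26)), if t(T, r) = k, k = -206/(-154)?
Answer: 2416132/77 ≈ 31378.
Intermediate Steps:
a = 31377 (a = 15654 + 15723 = 31377)
k = 103/77 (k = -206*(-1/154) = 103/77 ≈ 1.3377)
t(T, r) = 103/77
a + t(-124, 1/(-65 + 26)) = 31377 + 103/77 = 2416132/77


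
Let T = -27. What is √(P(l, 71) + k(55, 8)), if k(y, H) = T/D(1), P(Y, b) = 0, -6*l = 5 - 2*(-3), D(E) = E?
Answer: 3*I*√3 ≈ 5.1962*I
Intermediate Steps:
l = -11/6 (l = -(5 - 2*(-3))/6 = -(5 + 6)/6 = -⅙*11 = -11/6 ≈ -1.8333)
k(y, H) = -27 (k(y, H) = -27/1 = -27*1 = -27)
√(P(l, 71) + k(55, 8)) = √(0 - 27) = √(-27) = 3*I*√3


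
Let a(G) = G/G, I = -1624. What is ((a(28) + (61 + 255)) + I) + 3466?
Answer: 2159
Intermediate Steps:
a(G) = 1
((a(28) + (61 + 255)) + I) + 3466 = ((1 + (61 + 255)) - 1624) + 3466 = ((1 + 316) - 1624) + 3466 = (317 - 1624) + 3466 = -1307 + 3466 = 2159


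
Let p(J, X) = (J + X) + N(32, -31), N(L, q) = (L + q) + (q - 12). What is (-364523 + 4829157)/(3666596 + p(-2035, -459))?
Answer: 2232317/1832030 ≈ 1.2185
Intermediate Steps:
N(L, q) = -12 + L + 2*q (N(L, q) = (L + q) + (-12 + q) = -12 + L + 2*q)
p(J, X) = -42 + J + X (p(J, X) = (J + X) + (-12 + 32 + 2*(-31)) = (J + X) + (-12 + 32 - 62) = (J + X) - 42 = -42 + J + X)
(-364523 + 4829157)/(3666596 + p(-2035, -459)) = (-364523 + 4829157)/(3666596 + (-42 - 2035 - 459)) = 4464634/(3666596 - 2536) = 4464634/3664060 = 4464634*(1/3664060) = 2232317/1832030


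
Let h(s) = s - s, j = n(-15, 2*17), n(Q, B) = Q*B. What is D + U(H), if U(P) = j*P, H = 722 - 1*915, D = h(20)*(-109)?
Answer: 98430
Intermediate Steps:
n(Q, B) = B*Q
j = -510 (j = (2*17)*(-15) = 34*(-15) = -510)
h(s) = 0
D = 0 (D = 0*(-109) = 0)
H = -193 (H = 722 - 915 = -193)
U(P) = -510*P
D + U(H) = 0 - 510*(-193) = 0 + 98430 = 98430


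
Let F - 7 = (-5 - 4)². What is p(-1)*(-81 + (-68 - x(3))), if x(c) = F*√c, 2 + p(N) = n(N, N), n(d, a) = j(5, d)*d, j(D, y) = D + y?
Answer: 894 + 528*√3 ≈ 1808.5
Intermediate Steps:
F = 88 (F = 7 + (-5 - 4)² = 7 + (-9)² = 7 + 81 = 88)
n(d, a) = d*(5 + d) (n(d, a) = (5 + d)*d = d*(5 + d))
p(N) = -2 + N*(5 + N)
x(c) = 88*√c
p(-1)*(-81 + (-68 - x(3))) = (-2 - (5 - 1))*(-81 + (-68 - 88*√3)) = (-2 - 1*4)*(-81 + (-68 - 88*√3)) = (-2 - 4)*(-149 - 88*√3) = -6*(-149 - 88*√3) = 894 + 528*√3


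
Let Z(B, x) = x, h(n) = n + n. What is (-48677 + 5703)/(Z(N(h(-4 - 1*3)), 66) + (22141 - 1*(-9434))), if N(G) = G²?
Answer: -42974/31641 ≈ -1.3582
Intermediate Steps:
h(n) = 2*n
(-48677 + 5703)/(Z(N(h(-4 - 1*3)), 66) + (22141 - 1*(-9434))) = (-48677 + 5703)/(66 + (22141 - 1*(-9434))) = -42974/(66 + (22141 + 9434)) = -42974/(66 + 31575) = -42974/31641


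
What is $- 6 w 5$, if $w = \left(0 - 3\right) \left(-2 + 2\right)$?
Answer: $0$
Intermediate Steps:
$w = 0$ ($w = \left(-3\right) 0 = 0$)
$- 6 w 5 = \left(-6\right) 0 \cdot 5 = 0 \cdot 5 = 0$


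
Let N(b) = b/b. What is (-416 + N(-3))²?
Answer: 172225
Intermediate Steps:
N(b) = 1
(-416 + N(-3))² = (-416 + 1)² = (-415)² = 172225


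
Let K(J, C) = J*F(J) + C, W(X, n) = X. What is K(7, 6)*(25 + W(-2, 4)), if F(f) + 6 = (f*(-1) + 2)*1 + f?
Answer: -506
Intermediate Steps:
F(f) = -4 (F(f) = -6 + ((f*(-1) + 2)*1 + f) = -6 + ((-f + 2)*1 + f) = -6 + ((2 - f)*1 + f) = -6 + ((2 - f) + f) = -6 + 2 = -4)
K(J, C) = C - 4*J (K(J, C) = J*(-4) + C = -4*J + C = C - 4*J)
K(7, 6)*(25 + W(-2, 4)) = (6 - 4*7)*(25 - 2) = (6 - 28)*23 = -22*23 = -506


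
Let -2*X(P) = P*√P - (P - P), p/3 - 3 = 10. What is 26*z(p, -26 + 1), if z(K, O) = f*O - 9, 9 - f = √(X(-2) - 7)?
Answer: -6084 + 650*√(-7 + I*√2) ≈ -5911.1 + 1728.4*I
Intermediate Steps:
p = 39 (p = 9 + 3*10 = 9 + 30 = 39)
X(P) = -P^(3/2)/2 (X(P) = -(P*√P - (P - P))/2 = -(P^(3/2) - 1*0)/2 = -(P^(3/2) + 0)/2 = -P^(3/2)/2)
f = 9 - √(-7 + I*√2) (f = 9 - √(-(-1)*I*√2 - 7) = 9 - √(I*√2 - 7) = 9 - √(-7 + I*√2) ≈ 8.7341 - 2.6591*I)
z(K, O) = -9 + O*(9 - √(-7 + I*√2)) (z(K, O) = (9 - √(-7 + I*√2))*O - 9 = O*(9 - √(-7 + I*√2)) - 9 = -9 + O*(9 - √(-7 + I*√2)))
26*z(p, -26 + 1) = 26*(-9 + (-26 + 1)*(9 - √(-7 + I*√2))) = 26*(-9 - 25*(9 - √(-7 + I*√2))) = 26*(-9 + (-225 + 25*√(-7 + I*√2))) = 26*(-234 + 25*√(-7 + I*√2)) = -6084 + 650*√(-7 + I*√2)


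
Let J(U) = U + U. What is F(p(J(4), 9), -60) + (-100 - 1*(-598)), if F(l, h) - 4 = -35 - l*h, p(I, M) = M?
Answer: 1007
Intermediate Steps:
J(U) = 2*U
F(l, h) = -31 - h*l (F(l, h) = 4 + (-35 - l*h) = 4 + (-35 - h*l) = -31 - h*l)
F(p(J(4), 9), -60) + (-100 - 1*(-598)) = (-31 - 1*(-60)*9) + (-100 - 1*(-598)) = (-31 + 540) + (-100 + 598) = 509 + 498 = 1007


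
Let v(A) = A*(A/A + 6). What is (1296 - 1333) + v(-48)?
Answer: -373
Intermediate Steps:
v(A) = 7*A (v(A) = A*(1 + 6) = A*7 = 7*A)
(1296 - 1333) + v(-48) = (1296 - 1333) + 7*(-48) = -37 - 336 = -373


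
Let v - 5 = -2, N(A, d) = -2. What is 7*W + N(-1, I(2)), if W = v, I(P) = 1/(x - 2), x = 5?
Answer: 19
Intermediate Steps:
I(P) = 1/3 (I(P) = 1/(5 - 2) = 1/3)
v = 3 (v = 5 - 2 = 3)
W = 3
7*W + N(-1, I(2)) = 7*3 - 2 = 21 - 2 = 19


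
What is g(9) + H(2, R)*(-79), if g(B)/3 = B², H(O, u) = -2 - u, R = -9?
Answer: -310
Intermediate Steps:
g(B) = 3*B²
g(9) + H(2, R)*(-79) = 3*9² + (-2 - 1*(-9))*(-79) = 3*81 + (-2 + 9)*(-79) = 243 + 7*(-79) = 243 - 553 = -310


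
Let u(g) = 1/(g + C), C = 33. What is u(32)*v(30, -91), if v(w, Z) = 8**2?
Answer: 64/65 ≈ 0.98462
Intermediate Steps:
u(g) = 1/(33 + g) (u(g) = 1/(g + 33) = 1/(33 + g))
v(w, Z) = 64
u(32)*v(30, -91) = 64/(33 + 32) = 64/65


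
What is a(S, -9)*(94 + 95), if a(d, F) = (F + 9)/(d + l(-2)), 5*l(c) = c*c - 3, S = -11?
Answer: 0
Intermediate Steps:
l(c) = -⅗ + c²/5 (l(c) = (c*c - 3)/5 = (c² - 3)/5 = (-3 + c²)/5 = -⅗ + c²/5)
a(d, F) = (9 + F)/(⅕ + d) (a(d, F) = (F + 9)/(d + (-⅗ + (⅕)*(-2)²)) = (9 + F)/(d + (-⅗ + (⅕)*4)) = (9 + F)/(d + (-⅗ + ⅘)) = (9 + F)/(d + ⅕) = (9 + F)/(⅕ + d))
a(S, -9)*(94 + 95) = (5*(9 - 9)/(1 + 5*(-11)))*(94 + 95) = (5*0/(1 - 55))*189 = (5*0/(-54))*189 = (5*(-1/54)*0)*189 = 0*189 = 0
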